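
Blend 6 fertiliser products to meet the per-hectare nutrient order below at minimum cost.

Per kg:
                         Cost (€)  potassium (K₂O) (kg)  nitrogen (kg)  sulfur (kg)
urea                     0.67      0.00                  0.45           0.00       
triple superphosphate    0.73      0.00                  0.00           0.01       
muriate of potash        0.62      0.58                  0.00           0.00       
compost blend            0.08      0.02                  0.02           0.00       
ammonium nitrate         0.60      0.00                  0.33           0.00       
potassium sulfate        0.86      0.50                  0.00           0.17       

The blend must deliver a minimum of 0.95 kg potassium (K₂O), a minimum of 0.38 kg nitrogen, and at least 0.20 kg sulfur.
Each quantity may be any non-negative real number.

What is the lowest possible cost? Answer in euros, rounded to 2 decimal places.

Let x1 = kg of urea, x2 = kg of triple superphosphate, x3 = kg of muriate of potash, x4 = kg of compost blend, x5 = kg of ammonium nitrate, x6 = kg of potassium sulfate.
Minimize 0.67x1 + 0.73x2 + 0.62x3 + 0.08x4 + 0.6x5 + 0.86x6 with:
  0.58x3 + 0.02x4 + 0.5x6 ≥ 0.95   (potassium (K₂O))
  0.45x1 + 0.02x4 + 0.33x5 ≥ 0.38   (nitrogen)
  0.01x2 + 0.17x6 ≥ 0.2   (sulfur)
  x1, x2, x3, x4, x5, x6 ≥ 0.
At the optimum only urea, muriate of potash, potassium sulfate are positive (triple superphosphate, compost blend, ammonium nitrate = 0). There the potassium (K₂O), nitrogen, sulfur constraints are tight.
Solving gives x1 = 0.8444, x3 = 0.6237, x6 = 1.176.
Objective = 0.67·0.8444 + 0.62·0.6237 + 0.86·1.176 = 1.9638.

€1.96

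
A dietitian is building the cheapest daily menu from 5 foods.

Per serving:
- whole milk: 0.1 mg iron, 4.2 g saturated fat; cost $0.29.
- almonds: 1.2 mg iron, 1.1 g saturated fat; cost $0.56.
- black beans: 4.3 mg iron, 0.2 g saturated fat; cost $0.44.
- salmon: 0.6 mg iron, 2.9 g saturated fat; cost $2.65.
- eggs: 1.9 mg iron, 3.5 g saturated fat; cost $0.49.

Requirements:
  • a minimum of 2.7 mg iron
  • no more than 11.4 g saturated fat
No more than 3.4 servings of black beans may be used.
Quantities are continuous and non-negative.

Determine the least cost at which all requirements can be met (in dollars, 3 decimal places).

Let x1 = servings of whole milk, x2 = servings of almonds, x3 = servings of black beans, x4 = servings of salmon, x5 = servings of eggs.
min 0.29x1 + 0.56x2 + 0.44x3 + 2.65x4 + 0.49x5 s.t.:
  0.1x1 + 1.2x2 + 4.3x3 + 0.6x4 + 1.9x5 ≥ 2.7   (iron)
  4.2x1 + 1.1x2 + 0.2x3 + 2.9x4 + 3.5x5 ≤ 11.4   (saturated fat)
  x3 ≤ 3.4
  x1, x2, x3, x4, x5 ≥ 0.
The minimum-cost mix takes nothing from whole milk, almonds, salmon, eggs — only black beans. There the iron constraint is tight.
That vertex is x3 = 0.6279.
Objective = 0.44·0.6279 = 0.27628.

$0.276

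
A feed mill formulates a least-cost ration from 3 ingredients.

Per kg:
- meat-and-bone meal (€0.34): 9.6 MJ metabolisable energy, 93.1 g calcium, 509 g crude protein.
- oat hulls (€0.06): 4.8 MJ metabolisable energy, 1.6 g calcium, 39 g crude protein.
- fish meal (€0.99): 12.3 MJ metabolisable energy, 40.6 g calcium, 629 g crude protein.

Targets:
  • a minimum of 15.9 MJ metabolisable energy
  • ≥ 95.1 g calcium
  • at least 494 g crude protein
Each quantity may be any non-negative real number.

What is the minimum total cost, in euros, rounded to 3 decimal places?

Let x1 = kg of meat-and-bone meal, x2 = kg of oat hulls, x3 = kg of fish meal.
Minimise 0.34x1 + 0.06x2 + 0.99x3 s.t.:
  9.6x1 + 4.8x2 + 12.3x3 ≥ 15.9   (metabolisable energy)
  93.1x1 + 1.6x2 + 40.6x3 ≥ 95.1   (calcium)
  509x1 + 39x2 + 629x3 ≥ 494   (crude protein)
  x1, x2, x3 ≥ 0.
The cheapest feasible vertex uses only meat-and-bone meal, oat hulls; fish meal is not used. Binding constraints: metabolisable energy and calcium.
So meat-and-bone meal = 0.9989 kg, oat hulls = 1.315 kg.
Total cost: 0.34·0.9989 + 0.06·1.315 = 0.41853.

€0.419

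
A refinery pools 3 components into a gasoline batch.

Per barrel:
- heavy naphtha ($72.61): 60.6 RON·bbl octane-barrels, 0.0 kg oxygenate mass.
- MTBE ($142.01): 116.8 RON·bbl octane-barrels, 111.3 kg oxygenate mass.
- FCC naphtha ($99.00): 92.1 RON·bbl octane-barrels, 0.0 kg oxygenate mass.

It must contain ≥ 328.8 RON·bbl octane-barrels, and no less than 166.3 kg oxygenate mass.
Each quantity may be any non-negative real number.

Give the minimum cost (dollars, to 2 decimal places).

Let x1 = barrels of heavy naphtha, x2 = barrels of MTBE, x3 = barrels of FCC naphtha.
Minimise 72.61x1 + 142.01x2 + 99x3 subject to:
  60.6x1 + 116.8x2 + 92.1x3 ≥ 328.8   (octane-barrels)
  111.3x2 ≥ 166.3   (oxygenate mass)
  x1, x2, x3 ≥ 0.
The minimum-cost mix takes nothing from heavy naphtha — only MTBE, FCC naphtha. Binding constraints: octane-barrels and oxygenate mass.
So MTBE = 1.49416 barrels, FCC naphtha = 1.67516 barrels.
Hence cost = 142.01·1.49416 + 99·1.67516 = $378.0265.

$378.03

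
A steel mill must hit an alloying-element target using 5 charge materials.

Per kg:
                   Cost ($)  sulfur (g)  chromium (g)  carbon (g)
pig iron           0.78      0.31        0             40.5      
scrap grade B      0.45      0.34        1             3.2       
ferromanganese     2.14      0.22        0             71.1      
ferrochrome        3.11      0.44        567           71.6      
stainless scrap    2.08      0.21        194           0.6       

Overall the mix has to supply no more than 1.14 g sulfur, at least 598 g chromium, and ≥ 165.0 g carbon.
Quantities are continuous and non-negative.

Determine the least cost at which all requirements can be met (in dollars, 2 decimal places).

Treat it as an LP. Let x1 = kg of pig iron, x2 = kg of scrap grade B, x3 = kg of ferromanganese, x4 = kg of ferrochrome, x5 = kg of stainless scrap.
Minimise 0.78x1 + 0.45x2 + 2.14x3 + 3.11x4 + 2.08x5 with:
  0.31x1 + 0.34x2 + 0.22x3 + 0.44x4 + 0.21x5 ≤ 1.14   (sulfur)
  1x2 + 567x4 + 194x5 ≥ 598   (chromium)
  40.5x1 + 3.2x2 + 71.1x3 + 71.6x4 + 0.6x5 ≥ 165   (carbon)
  x1, x2, x3, x4, x5 ≥ 0.
At the optimum only pig iron, ferromanganese, ferrochrome are positive (scrap grade B, stainless scrap = 0). The sulfur, chromium, carbon requirements are met with equality.
So pig iron = 2.1607 kg, ferromanganese = 0.027778 kg, ferrochrome = 1.0547 kg.
Cost = 0.78·2.1607 + 2.14·0.027778 + 3.11·1.0547 = 5.0249.

$5.02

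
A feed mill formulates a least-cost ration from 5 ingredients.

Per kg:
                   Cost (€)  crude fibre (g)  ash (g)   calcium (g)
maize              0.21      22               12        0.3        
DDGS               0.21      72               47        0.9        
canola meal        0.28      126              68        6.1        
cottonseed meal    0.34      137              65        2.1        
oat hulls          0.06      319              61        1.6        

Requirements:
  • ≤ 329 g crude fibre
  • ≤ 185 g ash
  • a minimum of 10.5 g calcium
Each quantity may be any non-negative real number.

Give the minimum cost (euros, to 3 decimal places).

Let x1 = kg of maize, x2 = kg of DDGS, x3 = kg of canola meal, x4 = kg of cottonseed meal, x5 = kg of oat hulls.
min 0.21x1 + 0.21x2 + 0.28x3 + 0.34x4 + 0.06x5 s.t.:
  22x1 + 72x2 + 126x3 + 137x4 + 319x5 ≤ 329   (crude fibre)
  12x1 + 47x2 + 68x3 + 65x4 + 61x5 ≤ 185   (ash)
  0.3x1 + 0.9x2 + 6.1x3 + 2.1x4 + 1.6x5 ≥ 10.5   (calcium)
  x1, x2, x3, x4, x5 ≥ 0.
At the optimum only canola meal, oat hulls are positive (maize, DDGS, cottonseed meal = 0). Binding constraints: crude fibre and calcium.
Solving gives x3 = 1.618, x5 = 0.3921.
Hence cost = 0.28·1.618 + 0.06·0.3921 = €0.47657.

€0.477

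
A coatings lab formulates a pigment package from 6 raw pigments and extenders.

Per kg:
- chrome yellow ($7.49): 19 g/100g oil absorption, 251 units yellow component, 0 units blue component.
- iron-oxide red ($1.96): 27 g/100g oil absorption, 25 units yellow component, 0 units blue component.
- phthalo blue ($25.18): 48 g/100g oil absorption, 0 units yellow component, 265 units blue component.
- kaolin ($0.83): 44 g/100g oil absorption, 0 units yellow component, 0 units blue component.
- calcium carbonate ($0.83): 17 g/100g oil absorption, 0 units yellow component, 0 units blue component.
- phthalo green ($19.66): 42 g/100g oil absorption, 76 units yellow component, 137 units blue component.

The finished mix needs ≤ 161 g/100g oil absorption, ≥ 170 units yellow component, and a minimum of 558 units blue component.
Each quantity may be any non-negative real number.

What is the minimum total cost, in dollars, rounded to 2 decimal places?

$58.09

Treat it as an LP. Let x1 = kg of chrome yellow, x2 = kg of iron-oxide red, x3 = kg of phthalo blue, x4 = kg of kaolin, x5 = kg of calcium carbonate, x6 = kg of phthalo green.
Minimize 7.49x1 + 1.96x2 + 25.18x3 + 0.83x4 + 0.83x5 + 19.66x6 s.t.:
  19x1 + 27x2 + 48x3 + 44x4 + 17x5 + 42x6 ≤ 161   (oil absorption)
  251x1 + 25x2 + 76x6 ≥ 170   (yellow component)
  265x3 + 137x6 ≥ 558   (blue component)
  x1, x2, x3, x4, x5, x6 ≥ 0.
The minimum-cost mix takes nothing from iron-oxide red, kaolin, calcium carbonate, phthalo green — only chrome yellow, phthalo blue. The yellow component and blue component requirements are met with equality.
Optimal quantities: chrome yellow = 0.67729 kg, phthalo blue = 2.1057 kg.
Objective = 7.49·0.67729 + 25.18·2.1057 = 58.0944.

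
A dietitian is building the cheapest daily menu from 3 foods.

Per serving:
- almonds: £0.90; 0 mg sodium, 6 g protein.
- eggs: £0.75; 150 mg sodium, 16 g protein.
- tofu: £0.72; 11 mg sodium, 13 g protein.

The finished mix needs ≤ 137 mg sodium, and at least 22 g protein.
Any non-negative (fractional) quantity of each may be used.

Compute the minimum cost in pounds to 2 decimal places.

£1.10

Set it up as a linear program. Let x1 = servings of almonds, x2 = servings of eggs, x3 = servings of tofu.
Minimize 0.9x1 + 0.75x2 + 0.72x3 subject to:
  150x2 + 11x3 ≤ 137   (sodium)
  6x1 + 16x2 + 13x3 ≥ 22   (protein)
  x1, x2, x3 ≥ 0.
The optimal basis is {eggs, tofu}; almonds drops out. The sodium and protein requirements are met with equality.
Optimal quantities: eggs = 0.8675 servings, tofu = 0.6246 servings.
Hence cost = 0.75·0.8675 + 0.72·0.6246 = £1.1003.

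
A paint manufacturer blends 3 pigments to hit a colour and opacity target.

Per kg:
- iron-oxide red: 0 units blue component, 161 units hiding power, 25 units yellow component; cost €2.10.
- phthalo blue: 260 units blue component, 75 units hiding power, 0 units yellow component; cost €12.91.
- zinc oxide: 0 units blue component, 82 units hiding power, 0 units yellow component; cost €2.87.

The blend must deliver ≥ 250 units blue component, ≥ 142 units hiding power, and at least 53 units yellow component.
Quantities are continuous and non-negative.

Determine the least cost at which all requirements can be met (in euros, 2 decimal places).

€16.87

Let x1 = kg of iron-oxide red, x2 = kg of phthalo blue, x3 = kg of zinc oxide.
min 2.1x1 + 12.91x2 + 2.87x3 with:
  260x2 ≥ 250   (blue component)
  161x1 + 75x2 + 82x3 ≥ 142   (hiding power)
  25x1 ≥ 53   (yellow component)
  x1, x2, x3 ≥ 0.
At the optimum only iron-oxide red, phthalo blue are positive (zinc oxide = 0). There the blue component and yellow component constraints are tight.
So iron-oxide red = 2.12 kg, phthalo blue = 0.96154 kg.
Cost = 2.1·2.12 + 12.91·0.96154 = 16.8655.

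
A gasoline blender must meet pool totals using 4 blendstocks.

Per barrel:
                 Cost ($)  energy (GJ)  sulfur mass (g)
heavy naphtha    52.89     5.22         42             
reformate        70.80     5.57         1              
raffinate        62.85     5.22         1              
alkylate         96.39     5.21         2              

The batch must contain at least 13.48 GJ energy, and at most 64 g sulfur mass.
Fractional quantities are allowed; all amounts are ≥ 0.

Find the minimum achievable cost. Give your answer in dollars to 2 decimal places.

$147.38

Let x1 = barrels of heavy naphtha, x2 = barrels of reformate, x3 = barrels of raffinate, x4 = barrels of alkylate.
min 52.89x1 + 70.8x2 + 62.85x3 + 96.39x4 s.t.:
  5.22x1 + 5.57x2 + 5.22x3 + 5.21x4 ≥ 13.48   (energy)
  42x1 + 1x2 + 1x3 + 2x4 ≤ 64   (sulfur mass)
  x1, x2, x3, x4 ≥ 0.
The cheapest feasible vertex uses only heavy naphtha, raffinate; reformate, alkylate are not used. Binding constraints: energy and sulfur mass.
That vertex is x1 = 1.498, x3 = 1.0844.
Cost = 52.89·1.498 + 62.85·1.0844 = 147.3838.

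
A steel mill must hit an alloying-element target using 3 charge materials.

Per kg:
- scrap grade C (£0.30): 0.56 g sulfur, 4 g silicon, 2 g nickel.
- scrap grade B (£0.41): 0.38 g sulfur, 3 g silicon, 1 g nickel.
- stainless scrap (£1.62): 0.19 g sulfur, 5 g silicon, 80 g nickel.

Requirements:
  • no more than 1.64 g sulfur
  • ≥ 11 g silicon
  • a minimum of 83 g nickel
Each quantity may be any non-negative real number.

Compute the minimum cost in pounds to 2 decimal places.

£2.07

Set it up as a linear program. Let x1 = kg of scrap grade C, x2 = kg of scrap grade B, x3 = kg of stainless scrap.
min 0.3x1 + 0.41x2 + 1.62x3 with:
  0.56x1 + 0.38x2 + 0.19x3 ≤ 1.64   (sulfur)
  4x1 + 3x2 + 5x3 ≥ 11   (silicon)
  2x1 + 1x2 + 80x3 ≥ 83   (nickel)
  x1, x2, x3 ≥ 0.
The cheapest feasible vertex uses only scrap grade C, stainless scrap; scrap grade B is not used. The silicon and nickel requirements are met with equality.
Solving gives x1 = 1.5, x3 = 1.
Cost = 0.3·1.5 + 1.62·1 = 2.0700.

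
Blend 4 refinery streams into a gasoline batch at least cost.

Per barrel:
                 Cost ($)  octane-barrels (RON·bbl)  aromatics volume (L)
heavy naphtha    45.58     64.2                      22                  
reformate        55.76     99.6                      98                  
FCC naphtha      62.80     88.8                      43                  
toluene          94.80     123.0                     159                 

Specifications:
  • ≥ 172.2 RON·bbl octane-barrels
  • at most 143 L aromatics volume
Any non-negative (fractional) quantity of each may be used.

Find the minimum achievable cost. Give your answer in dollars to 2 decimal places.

Set it up as a linear program. Let x1 = barrels of heavy naphtha, x2 = barrels of reformate, x3 = barrels of FCC naphtha, x4 = barrels of toluene.
Minimise 45.58x1 + 55.76x2 + 62.8x3 + 94.8x4 s.t.:
  64.2x1 + 99.6x2 + 88.8x3 + 123x4 ≥ 172.2   (octane-barrels)
  22x1 + 98x2 + 43x3 + 159x4 ≤ 143   (aromatics volume)
  x1, x2, x3, x4 ≥ 0.
The cheapest feasible vertex uses only heavy naphtha, reformate; FCC naphtha, toluene are not used. The octane-barrels and aromatics volume requirements are met with equality.
So heavy naphtha = 0.6421 barrels, reformate = 1.315 barrels.
Objective = 45.58·0.6421 + 55.76·1.315 = 102.5913.

$102.59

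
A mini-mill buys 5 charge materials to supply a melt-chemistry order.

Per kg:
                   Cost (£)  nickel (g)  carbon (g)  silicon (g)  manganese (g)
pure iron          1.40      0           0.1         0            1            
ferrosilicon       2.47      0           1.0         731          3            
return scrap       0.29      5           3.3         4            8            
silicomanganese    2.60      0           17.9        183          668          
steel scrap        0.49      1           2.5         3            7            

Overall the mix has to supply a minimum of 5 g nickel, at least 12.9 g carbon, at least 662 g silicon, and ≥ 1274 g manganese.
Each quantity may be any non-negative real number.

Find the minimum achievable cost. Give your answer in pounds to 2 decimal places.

Let x1 = kg of pure iron, x2 = kg of ferrosilicon, x3 = kg of return scrap, x4 = kg of silicomanganese, x5 = kg of steel scrap.
Minimise 1.4x1 + 2.47x2 + 0.29x3 + 2.6x4 + 0.49x5 s.t.:
  5x3 + 1x5 ≥ 5   (nickel)
  0.1x1 + 1x2 + 3.3x3 + 17.9x4 + 2.5x5 ≥ 12.9   (carbon)
  731x2 + 4x3 + 183x4 + 3x5 ≥ 662   (silicon)
  1x1 + 3x2 + 8x3 + 668x4 + 7x5 ≥ 1274   (manganese)
  x1, x2, x3, x4, x5 ≥ 0.
The minimum-cost mix takes nothing from pure iron, steel scrap — only ferrosilicon, return scrap, silicomanganese. There the nickel, silicon, manganese constraints are tight.
That vertex is x2 = 0.42617, x3 = 1, x4 = 1.8933.
Cost = 2.47·0.42617 + 0.29·1 + 2.6·1.8933 = 6.2652.

£6.27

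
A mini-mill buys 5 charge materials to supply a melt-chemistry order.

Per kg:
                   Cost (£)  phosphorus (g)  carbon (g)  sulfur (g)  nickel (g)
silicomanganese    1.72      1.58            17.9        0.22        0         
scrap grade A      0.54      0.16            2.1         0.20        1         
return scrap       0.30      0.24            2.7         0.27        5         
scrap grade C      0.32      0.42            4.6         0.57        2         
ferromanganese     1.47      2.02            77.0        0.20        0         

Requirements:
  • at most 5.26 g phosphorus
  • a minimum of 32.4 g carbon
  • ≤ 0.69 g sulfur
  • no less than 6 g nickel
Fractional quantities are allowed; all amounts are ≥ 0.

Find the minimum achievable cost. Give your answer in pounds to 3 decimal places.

Set it up as a linear program. Let x1 = kg of silicomanganese, x2 = kg of scrap grade A, x3 = kg of return scrap, x4 = kg of scrap grade C, x5 = kg of ferromanganese.
Minimise 1.72x1 + 0.54x2 + 0.3x3 + 0.32x4 + 1.47x5 with:
  1.58x1 + 0.16x2 + 0.24x3 + 0.42x4 + 2.02x5 ≤ 5.26   (phosphorus)
  17.9x1 + 2.1x2 + 2.7x3 + 4.6x4 + 77x5 ≥ 32.4   (carbon)
  0.22x1 + 0.2x2 + 0.27x3 + 0.57x4 + 0.2x5 ≤ 0.69   (sulfur)
  1x2 + 5x3 + 2x4 ≥ 6   (nickel)
  x1, x2, x3, x4, x5 ≥ 0.
At the optimum only return scrap, ferromanganese are positive (silicomanganese, scrap grade A, scrap grade C = 0). There the carbon and nickel constraints are tight.
That vertex is x3 = 1.2, x5 = 0.3787.
Hence cost = 0.3·1.2 + 1.47·0.3787 = £0.91669.

£0.917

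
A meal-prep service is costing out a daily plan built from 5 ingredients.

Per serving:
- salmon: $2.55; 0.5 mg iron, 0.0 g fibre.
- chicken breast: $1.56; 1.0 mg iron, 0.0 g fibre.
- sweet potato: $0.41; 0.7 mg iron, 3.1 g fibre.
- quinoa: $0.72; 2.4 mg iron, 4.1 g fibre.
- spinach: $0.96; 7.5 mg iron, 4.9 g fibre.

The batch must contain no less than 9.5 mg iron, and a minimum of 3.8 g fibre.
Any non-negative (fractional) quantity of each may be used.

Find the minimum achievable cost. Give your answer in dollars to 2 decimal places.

This is a linear program. Let x1 = servings of salmon, x2 = servings of chicken breast, x3 = servings of sweet potato, x4 = servings of quinoa, x5 = servings of spinach.
min 2.55x1 + 1.56x2 + 0.41x3 + 0.72x4 + 0.96x5 s.t.:
  0.5x1 + 1x2 + 0.7x3 + 2.4x4 + 7.5x5 ≥ 9.5   (iron)
  3.1x3 + 4.1x4 + 4.9x5 ≥ 3.8   (fibre)
  x1, x2, x3, x4, x5 ≥ 0.
At the optimum only spinach is positive (salmon, chicken breast, sweet potato, quinoa = 0). The iron requirement is met with equality.
Solving gives x5 = 1.267.
Objective = 0.96·1.267 = 1.2163.

$1.22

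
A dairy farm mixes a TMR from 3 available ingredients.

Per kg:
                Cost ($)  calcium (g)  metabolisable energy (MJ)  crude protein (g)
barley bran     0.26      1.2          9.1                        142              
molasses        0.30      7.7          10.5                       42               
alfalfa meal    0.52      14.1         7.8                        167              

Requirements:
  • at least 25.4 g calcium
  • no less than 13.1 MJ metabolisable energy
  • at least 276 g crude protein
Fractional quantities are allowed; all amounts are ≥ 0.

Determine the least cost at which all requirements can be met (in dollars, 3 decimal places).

$0.937

Let x1 = kg of barley bran, x2 = kg of molasses, x3 = kg of alfalfa meal.
Minimize 0.26x1 + 0.3x2 + 0.52x3 s.t.:
  1.2x1 + 7.7x2 + 14.1x3 ≥ 25.4   (calcium)
  9.1x1 + 10.5x2 + 7.8x3 ≥ 13.1   (metabolisable energy)
  142x1 + 42x2 + 167x3 ≥ 276   (crude protein)
  x1, x2, x3 ≥ 0.
The cheapest feasible vertex uses only alfalfa meal; barley bran, molasses are not used. There the calcium constraint is tight.
Solving gives x3 = 1.801.
Cost = 0.52·1.801 = 0.93652.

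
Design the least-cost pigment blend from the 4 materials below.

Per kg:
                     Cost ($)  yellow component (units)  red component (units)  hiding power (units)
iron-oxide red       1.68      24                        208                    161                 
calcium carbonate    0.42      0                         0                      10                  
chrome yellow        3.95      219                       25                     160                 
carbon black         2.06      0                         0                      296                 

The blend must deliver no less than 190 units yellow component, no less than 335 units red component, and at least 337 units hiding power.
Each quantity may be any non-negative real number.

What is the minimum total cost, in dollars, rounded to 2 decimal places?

This is a linear program. Let x1 = kg of iron-oxide red, x2 = kg of calcium carbonate, x3 = kg of chrome yellow, x4 = kg of carbon black.
min 1.68x1 + 0.42x2 + 3.95x3 + 2.06x4 with:
  24x1 + 219x3 ≥ 190   (yellow component)
  208x1 + 25x3 ≥ 335   (red component)
  161x1 + 10x2 + 160x3 + 296x4 ≥ 337   (hiding power)
  x1, x2, x3, x4 ≥ 0.
The cheapest feasible vertex uses only iron-oxide red, chrome yellow; calcium carbonate, carbon black are not used. There the yellow component and red component constraints are tight.
Solving gives x1 = 1.526, x3 = 0.7003.
Objective = 1.68·1.526 + 3.95·0.7003 = 5.3299.

$5.33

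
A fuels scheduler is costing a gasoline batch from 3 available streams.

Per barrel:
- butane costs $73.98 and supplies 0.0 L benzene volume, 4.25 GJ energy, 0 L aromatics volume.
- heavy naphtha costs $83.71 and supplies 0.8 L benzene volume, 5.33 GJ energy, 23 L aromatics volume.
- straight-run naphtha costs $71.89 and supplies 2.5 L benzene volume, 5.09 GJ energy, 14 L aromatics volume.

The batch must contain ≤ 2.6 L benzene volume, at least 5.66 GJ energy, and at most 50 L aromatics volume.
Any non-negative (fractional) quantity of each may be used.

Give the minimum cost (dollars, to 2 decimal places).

Let x1 = barrels of butane, x2 = barrels of heavy naphtha, x3 = barrels of straight-run naphtha.
Minimize 73.98x1 + 83.71x2 + 71.89x3 s.t.:
  0.8x2 + 2.5x3 ≤ 2.6   (benzene volume)
  4.25x1 + 5.33x2 + 5.09x3 ≥ 5.66   (energy)
  23x2 + 14x3 ≤ 50   (aromatics volume)
  x1, x2, x3 ≥ 0.
The optimal basis is {heavy naphtha, straight-run naphtha}; butane drops out. Binding constraints: benzene volume and energy.
That vertex is x2 = 0.09899492, x3 = 1.008322.
Cost = 83.71·0.09899492 + 71.89·1.008322 = 80.7751.

$80.78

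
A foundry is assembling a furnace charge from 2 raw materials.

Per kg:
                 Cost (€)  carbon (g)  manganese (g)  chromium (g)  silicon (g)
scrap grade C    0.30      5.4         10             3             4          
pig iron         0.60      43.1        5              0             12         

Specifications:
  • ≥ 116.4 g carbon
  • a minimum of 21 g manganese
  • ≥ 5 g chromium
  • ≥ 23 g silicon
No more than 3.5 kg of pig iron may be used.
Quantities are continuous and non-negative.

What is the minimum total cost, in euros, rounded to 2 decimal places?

€2.00

This is a linear program. Let x1 = kg of scrap grade C, x2 = kg of pig iron.
Minimise 0.3x1 + 0.6x2 with:
  5.4x1 + 43.1x2 ≥ 116.4   (carbon)
  10x1 + 5x2 ≥ 21   (manganese)
  3x1 ≥ 5   (chromium)
  4x1 + 12x2 ≥ 23   (silicon)
  x2 ≤ 3.5
  x1, x2 ≥ 0.
Both inputs are positive at the optimum. Binding constraints: carbon and chromium.
Solving gives x1 = 1.667, x2 = 2.492.
Objective = 0.3·1.667 + 0.6·2.492 = 1.9953.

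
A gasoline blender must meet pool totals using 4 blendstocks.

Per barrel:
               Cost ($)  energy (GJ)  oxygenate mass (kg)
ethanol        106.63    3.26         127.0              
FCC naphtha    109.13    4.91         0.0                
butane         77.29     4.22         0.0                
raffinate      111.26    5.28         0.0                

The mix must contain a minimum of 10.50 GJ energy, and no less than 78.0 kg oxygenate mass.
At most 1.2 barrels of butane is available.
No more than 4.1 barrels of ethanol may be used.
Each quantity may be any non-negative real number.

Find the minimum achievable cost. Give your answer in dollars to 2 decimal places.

$230.59

Let x1 = barrels of ethanol, x2 = barrels of FCC naphtha, x3 = barrels of butane, x4 = barrels of raffinate.
min 106.63x1 + 109.13x2 + 77.29x3 + 111.26x4 with:
  3.26x1 + 4.91x2 + 4.22x3 + 5.28x4 ≥ 10.5   (energy)
  127x1 ≥ 78   (oxygenate mass)
  x3 ≤ 1.2
  x1 ≤ 4.1
  x1, x2, x3, x4 ≥ 0.
The minimum-cost mix takes nothing from FCC naphtha — only ethanol, butane, raffinate. There the energy, oxygenate mass, the butane cap constraints are tight.
That vertex is x1 = 0.6142, x3 = 1.2, x4 = 0.6503.
Hence cost = 106.63·0.6142 + 77.29·1.2 + 111.26·0.6503 = $230.5925.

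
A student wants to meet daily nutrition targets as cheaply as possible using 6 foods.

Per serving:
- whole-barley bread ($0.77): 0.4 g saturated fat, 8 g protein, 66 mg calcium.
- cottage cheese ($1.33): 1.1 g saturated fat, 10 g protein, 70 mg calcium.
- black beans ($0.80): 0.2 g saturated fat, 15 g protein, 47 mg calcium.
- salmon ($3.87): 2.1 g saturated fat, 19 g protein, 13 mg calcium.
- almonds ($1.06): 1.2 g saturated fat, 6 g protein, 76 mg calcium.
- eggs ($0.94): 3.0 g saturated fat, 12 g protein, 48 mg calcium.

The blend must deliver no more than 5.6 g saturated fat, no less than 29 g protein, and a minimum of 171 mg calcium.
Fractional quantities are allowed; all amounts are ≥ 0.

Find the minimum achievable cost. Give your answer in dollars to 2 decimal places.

Treat it as an LP. Let x1 = servings of whole-barley bread, x2 = servings of cottage cheese, x3 = servings of black beans, x4 = servings of salmon, x5 = servings of almonds, x6 = servings of eggs.
Minimize 0.77x1 + 1.33x2 + 0.8x3 + 3.87x4 + 1.06x5 + 0.94x6 subject to:
  0.4x1 + 1.1x2 + 0.2x3 + 2.1x4 + 1.2x5 + 3x6 ≤ 5.6   (saturated fat)
  8x1 + 10x2 + 15x3 + 19x4 + 6x5 + 12x6 ≥ 29   (protein)
  66x1 + 70x2 + 47x3 + 13x4 + 76x5 + 48x6 ≥ 171   (calcium)
  x1, x2, x3, x4, x5, x6 ≥ 0.
The minimum-cost mix takes nothing from cottage cheese, salmon, almonds, eggs — only whole-barley bread, black beans. There the protein and calcium constraints are tight.
Optimal quantities: whole-barley bread = 1.958 servings, black beans = 0.8893 servings.
Total cost: 0.77·1.958 + 0.8·0.8893 = 2.2191.

$2.22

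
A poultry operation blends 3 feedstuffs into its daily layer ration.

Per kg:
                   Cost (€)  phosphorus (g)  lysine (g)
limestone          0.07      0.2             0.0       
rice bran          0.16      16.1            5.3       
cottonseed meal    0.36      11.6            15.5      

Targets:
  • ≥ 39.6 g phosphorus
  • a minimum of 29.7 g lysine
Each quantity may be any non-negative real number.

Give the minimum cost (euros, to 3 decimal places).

€0.743

Let x1 = kg of limestone, x2 = kg of rice bran, x3 = kg of cottonseed meal.
min 0.07x1 + 0.16x2 + 0.36x3 subject to:
  0.2x1 + 16.1x2 + 11.6x3 ≥ 39.6   (phosphorus)
  5.3x2 + 15.5x3 ≥ 29.7   (lysine)
  x1, x2, x3 ≥ 0.
The minimum-cost mix takes nothing from limestone — only rice bran, cottonseed meal. The phosphorus and lysine requirements are met with equality.
That vertex is x2 = 1.432, x3 = 1.427.
Total cost: 0.16·1.432 + 0.36·1.427 = 0.74284.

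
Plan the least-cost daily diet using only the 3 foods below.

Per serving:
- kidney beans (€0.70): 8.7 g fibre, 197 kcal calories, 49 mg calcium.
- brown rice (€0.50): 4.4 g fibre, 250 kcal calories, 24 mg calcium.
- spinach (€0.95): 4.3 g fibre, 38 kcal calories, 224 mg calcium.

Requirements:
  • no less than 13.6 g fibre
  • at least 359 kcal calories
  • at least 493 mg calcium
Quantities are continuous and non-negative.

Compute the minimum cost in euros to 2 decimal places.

Treat it as an LP. Let x1 = servings of kidney beans, x2 = servings of brown rice, x3 = servings of spinach.
Minimise 0.7x1 + 0.5x2 + 0.95x3 with:
  8.7x1 + 4.4x2 + 4.3x3 ≥ 13.6   (fibre)
  197x1 + 250x2 + 38x3 ≥ 359   (calories)
  49x1 + 24x2 + 224x3 ≥ 493   (calcium)
  x1, x2, x3 ≥ 0.
The cheapest feasible vertex uses only brown rice, spinach; kidney beans is not used. There the calories and calcium constraints are tight.
Solving gives x2 = 1.12, x3 = 2.081.
Total cost: 0.5·1.12 + 0.95·2.081 = 2.5370.

€2.54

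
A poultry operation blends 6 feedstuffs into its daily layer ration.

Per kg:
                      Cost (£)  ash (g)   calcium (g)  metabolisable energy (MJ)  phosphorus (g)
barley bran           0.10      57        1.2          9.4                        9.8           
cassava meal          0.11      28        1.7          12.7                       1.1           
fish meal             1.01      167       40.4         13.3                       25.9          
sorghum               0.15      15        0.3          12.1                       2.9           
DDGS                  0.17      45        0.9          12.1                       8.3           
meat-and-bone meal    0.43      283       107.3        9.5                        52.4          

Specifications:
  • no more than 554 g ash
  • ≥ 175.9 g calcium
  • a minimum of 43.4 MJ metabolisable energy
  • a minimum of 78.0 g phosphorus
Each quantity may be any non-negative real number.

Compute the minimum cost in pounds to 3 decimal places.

Set it up as a linear program. Let x1 = kg of barley bran, x2 = kg of cassava meal, x3 = kg of fish meal, x4 = kg of sorghum, x5 = kg of DDGS, x6 = kg of meat-and-bone meal.
Minimize 0.1x1 + 0.11x2 + 1.01x3 + 0.15x4 + 0.17x5 + 0.43x6 with:
  57x1 + 28x2 + 167x3 + 15x4 + 45x5 + 283x6 ≤ 554   (ash)
  1.2x1 + 1.7x2 + 40.4x3 + 0.3x4 + 0.9x5 + 107.3x6 ≥ 175.9   (calcium)
  9.4x1 + 12.7x2 + 13.3x3 + 12.1x4 + 12.1x5 + 9.5x6 ≥ 43.4   (metabolisable energy)
  9.8x1 + 1.1x2 + 25.9x3 + 2.9x4 + 8.3x5 + 52.4x6 ≥ 78   (phosphorus)
  x1, x2, x3, x4, x5, x6 ≥ 0.
The optimal basis is {cassava meal, meat-and-bone meal}; barley bran, fish meal, sorghum, DDGS drop out. There the calcium and metabolisable energy constraints are tight.
Optimal quantities: cassava meal = 2.217 kg, meat-and-bone meal = 1.604 kg.
Total cost: 0.11·2.217 + 0.43·1.604 = 0.93359.

£0.934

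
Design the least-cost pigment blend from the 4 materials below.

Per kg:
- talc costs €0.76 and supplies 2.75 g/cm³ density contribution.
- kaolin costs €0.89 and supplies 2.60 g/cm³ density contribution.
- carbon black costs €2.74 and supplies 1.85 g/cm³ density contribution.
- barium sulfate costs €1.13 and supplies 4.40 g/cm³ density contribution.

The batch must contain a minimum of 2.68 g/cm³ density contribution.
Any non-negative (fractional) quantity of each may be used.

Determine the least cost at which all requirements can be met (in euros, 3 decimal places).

Let x1 = kg of talc, x2 = kg of kaolin, x3 = kg of carbon black, x4 = kg of barium sulfate.
min 0.76x1 + 0.89x2 + 2.74x3 + 1.13x4 subject to:
  2.75x1 + 2.6x2 + 1.85x3 + 4.4x4 ≥ 2.68   (density contribution)
  x1, x2, x3, x4 ≥ 0.
The optimal basis is {barium sulfate}; talc, kaolin, carbon black drop out. There the density contribution constraint is tight.
Solving gives x4 = 0.6091.
Total cost: 1.13·0.6091 = 0.68828.

€0.688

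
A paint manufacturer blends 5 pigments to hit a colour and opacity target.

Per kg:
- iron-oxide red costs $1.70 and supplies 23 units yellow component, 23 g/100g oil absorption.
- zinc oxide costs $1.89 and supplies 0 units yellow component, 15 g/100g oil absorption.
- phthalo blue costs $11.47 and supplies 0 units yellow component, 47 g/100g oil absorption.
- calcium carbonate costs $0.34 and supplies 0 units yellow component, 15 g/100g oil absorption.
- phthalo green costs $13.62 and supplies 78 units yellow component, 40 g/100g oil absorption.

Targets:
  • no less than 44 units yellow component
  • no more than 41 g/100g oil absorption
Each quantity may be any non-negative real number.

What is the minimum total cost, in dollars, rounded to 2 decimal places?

$3.87

Set it up as a linear program. Let x1 = kg of iron-oxide red, x2 = kg of zinc oxide, x3 = kg of phthalo blue, x4 = kg of calcium carbonate, x5 = kg of phthalo green.
min 1.7x1 + 1.89x2 + 11.47x3 + 0.34x4 + 13.62x5 subject to:
  23x1 + 78x5 ≥ 44   (yellow component)
  23x1 + 15x2 + 47x3 + 15x4 + 40x5 ≤ 41   (oil absorption)
  x1, x2, x3, x4, x5 ≥ 0.
The minimum-cost mix takes nothing from zinc oxide, phthalo blue, calcium carbonate — only iron-oxide red, phthalo green. There the yellow component and oil absorption constraints are tight.
So iron-oxide red = 1.645 kg, phthalo green = 0.07895 kg.
Total cost: 1.7·1.645 + 13.62·0.07895 = 3.8718.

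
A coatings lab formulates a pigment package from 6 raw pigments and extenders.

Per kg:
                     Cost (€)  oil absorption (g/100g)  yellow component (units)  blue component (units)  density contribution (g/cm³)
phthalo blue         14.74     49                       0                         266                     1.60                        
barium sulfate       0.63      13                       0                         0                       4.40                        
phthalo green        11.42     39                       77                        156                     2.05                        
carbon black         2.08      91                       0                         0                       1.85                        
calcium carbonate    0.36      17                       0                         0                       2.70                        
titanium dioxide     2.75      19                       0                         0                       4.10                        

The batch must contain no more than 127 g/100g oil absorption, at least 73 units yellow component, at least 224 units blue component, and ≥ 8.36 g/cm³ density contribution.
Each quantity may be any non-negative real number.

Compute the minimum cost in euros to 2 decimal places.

Let x1 = kg of phthalo blue, x2 = kg of barium sulfate, x3 = kg of phthalo green, x4 = kg of carbon black, x5 = kg of calcium carbonate, x6 = kg of titanium dioxide.
Minimise 14.74x1 + 0.63x2 + 11.42x3 + 2.08x4 + 0.36x5 + 2.75x6 s.t.:
  49x1 + 13x2 + 39x3 + 91x4 + 17x5 + 19x6 ≤ 127   (oil absorption)
  77x3 ≥ 73   (yellow component)
  266x1 + 156x3 ≥ 224   (blue component)
  1.6x1 + 4.4x2 + 2.05x3 + 1.85x4 + 2.7x5 + 4.1x6 ≥ 8.36   (density contribution)
  x1, x2, x3, x4, x5, x6 ≥ 0.
The minimum-cost mix takes nothing from barium sulfate, carbon black, titanium dioxide — only phthalo blue, phthalo green, calcium carbonate. Binding constraints: yellow component, blue component, density contribution.
That vertex is x1 = 0.2861, x3 = 0.9481, x5 = 2.207.
Cost = 14.74·0.2861 + 11.42·0.9481 + 0.36·2.207 = 15.8389.

€15.84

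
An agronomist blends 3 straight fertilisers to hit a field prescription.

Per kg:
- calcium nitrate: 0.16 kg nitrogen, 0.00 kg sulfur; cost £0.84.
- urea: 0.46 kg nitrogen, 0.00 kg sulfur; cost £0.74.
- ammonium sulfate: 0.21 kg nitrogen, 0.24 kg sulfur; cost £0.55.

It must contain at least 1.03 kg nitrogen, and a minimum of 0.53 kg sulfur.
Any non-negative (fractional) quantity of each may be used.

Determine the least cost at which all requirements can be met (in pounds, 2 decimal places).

£2.13

Set it up as a linear program. Let x1 = kg of calcium nitrate, x2 = kg of urea, x3 = kg of ammonium sulfate.
Minimize 0.84x1 + 0.74x2 + 0.55x3 subject to:
  0.16x1 + 0.46x2 + 0.21x3 ≥ 1.03   (nitrogen)
  0.24x3 ≥ 0.53   (sulfur)
  x1, x2, x3 ≥ 0.
The minimum-cost mix takes nothing from calcium nitrate — only urea, ammonium sulfate. The nitrogen and sulfur requirements are met with equality.
Solving gives x2 = 1.231, x3 = 2.208.
Hence cost = 0.74·1.231 + 0.55·2.208 = £2.1253.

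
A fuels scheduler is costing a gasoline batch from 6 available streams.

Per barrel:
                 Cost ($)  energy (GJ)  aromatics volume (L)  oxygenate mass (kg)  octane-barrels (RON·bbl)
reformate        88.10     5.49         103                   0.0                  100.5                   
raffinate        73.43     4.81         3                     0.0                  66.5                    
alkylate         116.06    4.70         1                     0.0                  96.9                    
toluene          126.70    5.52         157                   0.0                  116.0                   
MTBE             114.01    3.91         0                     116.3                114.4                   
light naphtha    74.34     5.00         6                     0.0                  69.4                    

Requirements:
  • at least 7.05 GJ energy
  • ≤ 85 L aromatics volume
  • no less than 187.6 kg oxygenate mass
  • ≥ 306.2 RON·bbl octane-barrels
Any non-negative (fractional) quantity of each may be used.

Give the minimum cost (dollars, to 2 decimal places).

$295.21

Let x1 = barrels of reformate, x2 = barrels of raffinate, x3 = barrels of alkylate, x4 = barrels of toluene, x5 = barrels of MTBE, x6 = barrels of light naphtha.
min 88.1x1 + 73.43x2 + 116.06x3 + 126.7x4 + 114.01x5 + 74.34x6 subject to:
  5.49x1 + 4.81x2 + 4.7x3 + 5.52x4 + 3.91x5 + 5x6 ≥ 7.05   (energy)
  103x1 + 3x2 + 1x3 + 157x4 + 6x6 ≤ 85   (aromatics volume)
  116.3x5 ≥ 187.6   (oxygenate mass)
  100.5x1 + 66.5x2 + 96.9x3 + 116x4 + 114.4x5 + 69.4x6 ≥ 306.2   (octane-barrels)
  x1, x2, x3, x4, x5, x6 ≥ 0.
At the optimum only reformate, MTBE are positive (raffinate, alkylate, toluene, light naphtha = 0). Binding constraints: aromatics volume and octane-barrels.
Optimal quantities: reformate = 0.82524 barrels, MTBE = 1.9516 barrels.
Cost = 88.1·0.82524 + 114.01·1.9516 = 295.2056.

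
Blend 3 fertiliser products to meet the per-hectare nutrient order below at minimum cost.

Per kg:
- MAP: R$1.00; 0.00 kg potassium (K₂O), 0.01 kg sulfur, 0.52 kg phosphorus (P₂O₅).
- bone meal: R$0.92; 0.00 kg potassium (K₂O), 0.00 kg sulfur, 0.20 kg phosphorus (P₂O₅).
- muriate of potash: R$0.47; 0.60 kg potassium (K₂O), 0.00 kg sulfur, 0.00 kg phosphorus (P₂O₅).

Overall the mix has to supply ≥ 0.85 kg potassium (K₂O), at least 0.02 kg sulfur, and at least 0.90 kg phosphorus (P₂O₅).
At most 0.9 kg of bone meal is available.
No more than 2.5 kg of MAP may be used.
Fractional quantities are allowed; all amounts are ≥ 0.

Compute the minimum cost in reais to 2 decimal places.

R$2.67

Treat it as an LP. Let x1 = kg of MAP, x2 = kg of bone meal, x3 = kg of muriate of potash.
Minimise 1x1 + 0.92x2 + 0.47x3 with:
  0.6x3 ≥ 0.85   (potassium (K₂O))
  0.01x1 ≥ 0.02   (sulfur)
  0.52x1 + 0.2x2 ≥ 0.9   (phosphorus (P₂O₅))
  x2 ≤ 0.9
  x1 ≤ 2.5
  x1, x2, x3 ≥ 0.
The cheapest feasible vertex uses only MAP, muriate of potash; bone meal is not used. There the potassium (K₂O) and sulfur constraints are tight.
That vertex is x1 = 2, x3 = 1.417.
Cost = 1·2 + 0.47·1.417 = 2.6660.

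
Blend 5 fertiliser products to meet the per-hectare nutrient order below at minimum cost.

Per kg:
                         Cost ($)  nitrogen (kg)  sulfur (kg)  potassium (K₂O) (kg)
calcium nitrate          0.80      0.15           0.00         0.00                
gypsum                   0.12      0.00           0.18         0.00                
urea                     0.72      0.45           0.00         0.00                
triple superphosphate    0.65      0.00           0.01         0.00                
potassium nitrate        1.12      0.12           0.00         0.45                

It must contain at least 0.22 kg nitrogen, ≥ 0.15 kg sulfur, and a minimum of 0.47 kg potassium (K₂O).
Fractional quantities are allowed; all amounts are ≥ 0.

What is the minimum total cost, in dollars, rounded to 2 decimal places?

$1.42

Set it up as a linear program. Let x1 = kg of calcium nitrate, x2 = kg of gypsum, x3 = kg of urea, x4 = kg of triple superphosphate, x5 = kg of potassium nitrate.
Minimise 0.8x1 + 0.12x2 + 0.72x3 + 0.65x4 + 1.12x5 subject to:
  0.15x1 + 0.45x3 + 0.12x5 ≥ 0.22   (nitrogen)
  0.18x2 + 0.01x4 ≥ 0.15   (sulfur)
  0.45x5 ≥ 0.47   (potassium (K₂O))
  x1, x2, x3, x4, x5 ≥ 0.
The minimum-cost mix takes nothing from calcium nitrate, triple superphosphate — only gypsum, urea, potassium nitrate. The nitrogen, sulfur, potassium (K₂O) requirements are met with equality.
Optimal quantities: gypsum = 0.8333 kg, urea = 0.2104 kg, potassium nitrate = 1.044 kg.
Cost = 0.12·0.8333 + 0.72·0.2104 + 1.12·1.044 = 1.4208.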